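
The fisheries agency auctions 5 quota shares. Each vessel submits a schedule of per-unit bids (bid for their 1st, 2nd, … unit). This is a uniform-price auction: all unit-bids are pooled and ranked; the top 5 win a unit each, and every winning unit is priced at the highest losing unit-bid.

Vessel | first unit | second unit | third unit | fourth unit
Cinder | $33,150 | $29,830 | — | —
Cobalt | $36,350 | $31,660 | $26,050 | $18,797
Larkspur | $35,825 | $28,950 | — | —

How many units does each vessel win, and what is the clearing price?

Cinder 2, Cobalt 2, Larkspur 1; clearing price $28,950

Pooled unit-bids ranked (top 5): 36,350 (Cobalt-1), 35,825 (Larkspur-1), 33,150 (Cinder-1), 31,660 (Cobalt-2), 29,830 (Cinder-2)
The (k+1)-th unit-bid is $28,950.
Allocation: Cinder 2, Cobalt 2, Larkspur 1.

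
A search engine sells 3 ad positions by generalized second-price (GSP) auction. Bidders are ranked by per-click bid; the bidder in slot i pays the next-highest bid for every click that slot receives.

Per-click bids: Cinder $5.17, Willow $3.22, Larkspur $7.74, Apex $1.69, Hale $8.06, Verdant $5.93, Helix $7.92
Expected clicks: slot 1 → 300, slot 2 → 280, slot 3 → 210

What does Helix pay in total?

Helix pays $2167.20

Per-click bids in order: $8.06 (Hale) > $7.92 (Helix) > $7.74 (Larkspur) > $5.93 (Verdant) > …
Helix holds slot 2 → pays next bid $7.74 × 280 clicks = $2167.20.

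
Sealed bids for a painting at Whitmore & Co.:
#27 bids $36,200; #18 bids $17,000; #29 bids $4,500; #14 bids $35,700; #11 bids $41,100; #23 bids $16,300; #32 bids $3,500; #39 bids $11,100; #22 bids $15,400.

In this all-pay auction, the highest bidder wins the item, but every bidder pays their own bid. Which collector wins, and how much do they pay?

Bids ranked: 41,100 (#11) > 36,200 (#27) > 35,700 (#14) > 17,000 (#18) > 16,300 (#23) > 15,400 (#22) > …
#11 wins with the top bid; all bids are sunk regardless.

#11 pays $41,100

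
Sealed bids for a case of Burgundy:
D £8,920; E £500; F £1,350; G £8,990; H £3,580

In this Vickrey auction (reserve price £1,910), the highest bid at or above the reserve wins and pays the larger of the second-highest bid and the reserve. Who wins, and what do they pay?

Sorting bids: 8,990 (G) > 8,920 (D) > 3,580 (H) > 1,350 (F) > 500 (E)
G has the top bid at or above the reserve (£8,990).
max(second-highest £8,920, reserve £1,910) = £8,920; the reserve does not bind.

G pays £8,920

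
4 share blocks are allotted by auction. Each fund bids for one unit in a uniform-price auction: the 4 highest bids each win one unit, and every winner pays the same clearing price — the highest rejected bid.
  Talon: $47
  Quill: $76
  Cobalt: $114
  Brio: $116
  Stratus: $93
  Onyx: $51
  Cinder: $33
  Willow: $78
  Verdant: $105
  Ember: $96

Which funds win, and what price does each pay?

Bids ranked high→low: 116 (Brio), 114 (Cobalt), 105 (Verdant), 96 (Ember), 93 (Stratus), 78 (Willow), …
Top 4: Brio, Cobalt, Verdant, Ember.
Clearing price = highest rejected bid = $93.

Brio, Cobalt, Verdant, Ember; each pays $93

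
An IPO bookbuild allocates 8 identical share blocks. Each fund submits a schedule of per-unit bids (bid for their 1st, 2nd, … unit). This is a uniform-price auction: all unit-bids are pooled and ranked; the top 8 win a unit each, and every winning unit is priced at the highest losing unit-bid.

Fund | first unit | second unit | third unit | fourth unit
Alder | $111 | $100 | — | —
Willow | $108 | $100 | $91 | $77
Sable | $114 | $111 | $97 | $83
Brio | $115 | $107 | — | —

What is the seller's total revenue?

Pooled unit-bids ranked (top 8): 115 (Brio-1), 114 (Sable-1), 111 (Alder-1), 111 (Sable-2), 108 (Willow-1), 107 (Brio-2), 100 (Alder-2), 100 (Willow-2)
The (k+1)-th unit-bid is $97.
Allocation: Alder 2, Brio 2, Sable 2, Willow 2. Every unit priced at $97.
Revenue = 8 × 97 = $776.

Total revenue: $776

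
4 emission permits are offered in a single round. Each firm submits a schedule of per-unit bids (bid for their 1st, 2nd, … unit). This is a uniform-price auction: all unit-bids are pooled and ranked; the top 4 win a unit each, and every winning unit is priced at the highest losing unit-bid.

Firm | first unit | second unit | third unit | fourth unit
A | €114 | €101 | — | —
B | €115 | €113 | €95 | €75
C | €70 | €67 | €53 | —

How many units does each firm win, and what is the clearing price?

All unit-bids, highest first — top 4: 115 (B-1), 114 (A-1), 113 (B-2), 101 (A-2)
The (k+1)-th unit-bid is €95.
Allocation: A 2, B 2.

A 2, B 2; clearing price €95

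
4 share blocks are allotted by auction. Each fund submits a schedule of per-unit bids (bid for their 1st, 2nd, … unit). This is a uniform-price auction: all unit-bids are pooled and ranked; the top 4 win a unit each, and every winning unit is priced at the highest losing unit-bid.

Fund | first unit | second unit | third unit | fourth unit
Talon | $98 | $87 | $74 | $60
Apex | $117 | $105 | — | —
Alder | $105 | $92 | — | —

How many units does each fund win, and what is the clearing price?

Alder 1, Apex 2, Talon 1; clearing price $92

Pooled unit-bids ranked (top 4): 117 (Apex-1), 105 (Apex-2), 105 (Alder-1), 98 (Talon-1)
Highest rejected unit-bid = $92.
Allocation: Alder 1, Apex 2, Talon 1.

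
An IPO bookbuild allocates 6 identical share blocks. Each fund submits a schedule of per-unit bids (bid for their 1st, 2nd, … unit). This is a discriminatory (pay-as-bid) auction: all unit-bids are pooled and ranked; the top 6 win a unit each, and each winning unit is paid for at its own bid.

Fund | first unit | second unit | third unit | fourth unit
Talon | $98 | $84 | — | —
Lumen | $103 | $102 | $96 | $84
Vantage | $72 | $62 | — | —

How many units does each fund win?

All unit-bids, highest first — top 6: 103 (Lumen-1), 102 (Lumen-2), 98 (Talon-1), 96 (Lumen-3), 84 (Talon-2), 84 (Lumen-4)
Next rejected bid: $72 (not a price — pay-as-bid).
Allocation: Lumen 4, Talon 2.

Lumen 4, Talon 2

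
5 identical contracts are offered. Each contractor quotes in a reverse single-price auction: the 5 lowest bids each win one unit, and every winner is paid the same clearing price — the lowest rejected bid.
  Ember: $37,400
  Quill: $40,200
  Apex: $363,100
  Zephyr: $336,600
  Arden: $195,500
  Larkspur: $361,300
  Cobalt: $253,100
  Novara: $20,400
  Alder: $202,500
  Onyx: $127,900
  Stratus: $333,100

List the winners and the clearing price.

Sorting: 20,400 (Novara), 37,400 (Ember), 40,200 (Quill), 127,900 (Onyx), 195,500 (Arden), 202,500 (Alder), 253,100 (Cobalt), …
Winners (5 units): Novara, Ember, Quill, Onyx, Arden.
First losing bid is Alder's $202,500, which sets the uniform price.

Novara, Ember, Quill, Onyx, Arden; each is paid $202,500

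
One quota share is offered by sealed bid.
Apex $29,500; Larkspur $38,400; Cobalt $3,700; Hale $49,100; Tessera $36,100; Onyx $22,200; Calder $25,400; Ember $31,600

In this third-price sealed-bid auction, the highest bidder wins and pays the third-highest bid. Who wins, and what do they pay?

Bids in order: 49,100 (Hale) > 38,400 (Larkspur) > 36,100 (Tessera) > 31,600 (Ember) > 29,500 (Apex) > 25,400 (Calder) > …
Hale wins; payment is bid #3 in the ranking = $36,100.

Hale pays $36,100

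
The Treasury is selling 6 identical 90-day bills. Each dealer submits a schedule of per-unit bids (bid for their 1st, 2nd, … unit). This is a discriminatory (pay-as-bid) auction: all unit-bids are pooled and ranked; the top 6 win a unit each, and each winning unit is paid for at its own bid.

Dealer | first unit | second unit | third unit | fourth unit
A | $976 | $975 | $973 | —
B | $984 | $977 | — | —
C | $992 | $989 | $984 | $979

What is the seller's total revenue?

Total revenue: $5,905

All unit-bids, highest first — top 6: 992 (C-1), 989 (C-2), 984 (B-1), 984 (C-3), 979 (C-4), 977 (B-2)
Next rejected bid: $976 (not a price — pay-as-bid).
Each winning unit pays its own bid.
Revenue = 992 + 989 + 984 + 984 + 979 + 977 = $5,905.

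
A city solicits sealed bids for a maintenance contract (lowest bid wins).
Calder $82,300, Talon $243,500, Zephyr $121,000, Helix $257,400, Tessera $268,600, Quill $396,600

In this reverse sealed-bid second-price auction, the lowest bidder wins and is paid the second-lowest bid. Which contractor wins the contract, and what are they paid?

Bids ranked: 82,300 (Calder) < 121,000 (Zephyr) < 243,500 (Talon) < 257,400 (Helix) < 268,600 (Tessera) < 396,600 (Quill)
Calder is lowest; is paid the second-lowest bid, $121,000.

Calder is paid $121,000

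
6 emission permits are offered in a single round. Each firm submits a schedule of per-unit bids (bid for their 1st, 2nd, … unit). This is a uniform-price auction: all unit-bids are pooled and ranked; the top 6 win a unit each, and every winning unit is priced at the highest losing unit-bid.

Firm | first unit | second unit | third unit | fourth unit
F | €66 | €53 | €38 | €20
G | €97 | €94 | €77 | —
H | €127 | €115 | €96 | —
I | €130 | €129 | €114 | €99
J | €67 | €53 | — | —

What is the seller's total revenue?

Pooled unit-bids ranked (top 6): 130 (I-1), 129 (I-2), 127 (H-1), 115 (H-2), 114 (I-3), 99 (I-4)
Highest rejected unit-bid = €97.
Allocation: H 2, I 4. Every unit priced at €97.
Revenue = 6 × 97 = €582.

Total revenue: €582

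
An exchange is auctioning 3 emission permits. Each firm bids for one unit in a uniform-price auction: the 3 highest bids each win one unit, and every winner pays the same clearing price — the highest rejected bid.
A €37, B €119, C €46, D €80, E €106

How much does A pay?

Ordering the bids: 119 (B), 106 (E), 80 (D), 46 (C), 37 (A)
Top 3: B, E, D.
First losing bid is C's €46, which sets the uniform price.
A does not win → pays €0.

A pays €0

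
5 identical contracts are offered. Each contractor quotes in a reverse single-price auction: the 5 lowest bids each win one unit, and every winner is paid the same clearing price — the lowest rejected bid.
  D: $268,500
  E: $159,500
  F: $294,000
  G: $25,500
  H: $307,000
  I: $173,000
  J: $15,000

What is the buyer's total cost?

Total cost: $1,470,000

Ordering the bids: 15,000 (J), 25,500 (G), 159,500 (E), 173,000 (I), 268,500 (D), 294,000 (F), 307,000 (H)
Winners (5 units): J, G, E, I, D.
First losing bid is F's $294,000, which sets the uniform price.
Total cost = 5 × $294,000 = $1,470,000.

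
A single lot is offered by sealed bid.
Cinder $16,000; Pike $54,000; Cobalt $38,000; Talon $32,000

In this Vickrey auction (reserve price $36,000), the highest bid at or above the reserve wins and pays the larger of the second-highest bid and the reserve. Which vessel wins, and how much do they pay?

Bids in order: 54,000 (Pike) > 38,000 (Cobalt) > 32,000 (Talon) > 16,000 (Cinder)
Pike has the top bid at or above the reserve ($54,000).
max(second-highest $38,000, reserve $36,000) = $38,000; the reserve does not bind.

Pike pays $38,000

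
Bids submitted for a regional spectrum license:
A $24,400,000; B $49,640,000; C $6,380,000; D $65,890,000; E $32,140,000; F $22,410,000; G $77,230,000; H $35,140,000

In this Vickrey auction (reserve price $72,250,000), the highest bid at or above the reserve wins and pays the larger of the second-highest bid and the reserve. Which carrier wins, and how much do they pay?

G pays $72,250,000

Rule: the highest bid at or above the reserve wins and pays the larger of the second-highest bid and the reserve.
Bids ranked: 77,230,000 (G) > 65,890,000 (D) > 49,640,000 (B) > 35,140,000 (H) > 32,140,000 (E) > 24,400,000 (A) > …
G has the top bid at or above the reserve ($77,230,000).
Second-highest bid $65,890,000 is below the reserve $72,250,000, so the reserve binds → payment $72,250,000.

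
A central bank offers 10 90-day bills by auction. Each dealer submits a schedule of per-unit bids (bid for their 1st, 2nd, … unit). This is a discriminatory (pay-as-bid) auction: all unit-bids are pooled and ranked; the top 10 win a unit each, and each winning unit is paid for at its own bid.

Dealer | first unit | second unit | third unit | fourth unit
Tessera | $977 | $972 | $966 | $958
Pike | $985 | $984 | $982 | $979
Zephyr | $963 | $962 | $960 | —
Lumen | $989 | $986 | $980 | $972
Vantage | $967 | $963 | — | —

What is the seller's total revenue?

All unit-bids, highest first — top 10: 989 (Lumen-1), 986 (Lumen-2), 985 (Pike-1), 984 (Pike-2), 982 (Pike-3), 980 (Lumen-3), 979 (Pike-4), 977 (Tessera-1), 972 (Tessera-2), 972 (Lumen-4)
Next rejected bid: $967 (not a price — pay-as-bid).
Each winning unit pays its own bid.
Revenue = 989 + 986 + 985 + 984 + 982 + 980 + 979 + 977 + 972 + 972 = $9,806.

Total revenue: $9,806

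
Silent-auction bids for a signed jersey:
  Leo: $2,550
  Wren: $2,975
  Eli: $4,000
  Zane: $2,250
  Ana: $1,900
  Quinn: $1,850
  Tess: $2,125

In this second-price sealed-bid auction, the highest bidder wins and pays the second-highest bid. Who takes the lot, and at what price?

Bids in order: 4,000 (Eli) > 2,975 (Wren) > 2,550 (Leo) > 2,250 (Zane) > 2,125 (Tess) > 1,900 (Ana) > …
Second-price: Eli pays Wren's bid of $2,975.

Eli pays $2,975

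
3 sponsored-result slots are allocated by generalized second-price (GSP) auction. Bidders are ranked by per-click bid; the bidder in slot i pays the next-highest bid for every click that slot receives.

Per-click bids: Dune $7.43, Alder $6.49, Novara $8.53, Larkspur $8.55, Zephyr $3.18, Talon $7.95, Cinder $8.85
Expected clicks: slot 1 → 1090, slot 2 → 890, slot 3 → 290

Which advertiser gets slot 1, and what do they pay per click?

Per-click bids in order: $8.85 (Cinder) > $8.55 (Larkspur) > $8.53 (Novara) > $7.95 (Talon) > …
Slot 1 goes to the first-ranked bidder, Cinder, who pays the next bid down: $8.55/click.

Cinder; $8.55 per click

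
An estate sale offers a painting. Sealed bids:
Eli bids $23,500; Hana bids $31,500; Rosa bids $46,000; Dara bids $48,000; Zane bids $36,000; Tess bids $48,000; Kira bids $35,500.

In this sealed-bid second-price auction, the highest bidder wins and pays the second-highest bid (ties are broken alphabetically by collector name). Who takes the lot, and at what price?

Rule: the highest bidder wins and pays the second-highest bid.
Bids ranked: 48,000 (Dara) > 48,000 (Tess) > 46,000 (Rosa) > 36,000 (Zane) > 35,500 (Kira) > 31,500 (Hana) > …
Tie at $48,000 → Dara wins by tie-break.
Dara wins with the highest bid; price is set by the runner-up at $48,000.

Dara pays $48,000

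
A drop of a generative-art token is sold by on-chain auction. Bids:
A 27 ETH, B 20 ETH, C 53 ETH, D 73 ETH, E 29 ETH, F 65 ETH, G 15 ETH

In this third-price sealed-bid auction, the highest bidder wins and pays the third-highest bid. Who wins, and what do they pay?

D pays 53 ETH

Sorting bids: 73 (D) > 65 (F) > 53 (C) > 29 (E) > 27 (A) > 20 (B) > …
D is highest; pays the third-highest bid, 53 ETH.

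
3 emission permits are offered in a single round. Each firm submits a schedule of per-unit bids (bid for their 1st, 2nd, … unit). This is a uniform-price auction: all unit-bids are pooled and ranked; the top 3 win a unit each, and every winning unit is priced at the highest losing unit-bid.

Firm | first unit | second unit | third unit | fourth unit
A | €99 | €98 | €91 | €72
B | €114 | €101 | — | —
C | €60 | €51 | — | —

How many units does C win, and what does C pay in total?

All unit-bids, highest first — top 3: 114 (B-1), 101 (B-2), 99 (A-1)
Highest rejected unit-bid = €98.
C wins 0 unit(s) at €98 each.

C: 0 units, pays €0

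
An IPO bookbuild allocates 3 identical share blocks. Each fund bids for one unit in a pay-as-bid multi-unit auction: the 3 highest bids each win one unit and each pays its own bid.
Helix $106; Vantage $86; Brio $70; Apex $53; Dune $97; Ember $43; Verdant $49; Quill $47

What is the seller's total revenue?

Ordering the bids: 106 (Helix), 97 (Dune), 86 (Vantage), 70 (Brio), 53 (Apex), …
Winners (3 units): Helix, Dune, Vantage.
Total revenue = 106 + 97 + 86 = $289.

Total revenue: $289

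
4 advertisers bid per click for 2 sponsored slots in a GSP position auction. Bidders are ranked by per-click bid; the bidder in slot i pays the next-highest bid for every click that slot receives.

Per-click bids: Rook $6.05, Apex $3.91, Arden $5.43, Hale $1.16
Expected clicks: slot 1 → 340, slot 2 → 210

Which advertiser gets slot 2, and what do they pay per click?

Ranked by bid: $6.05 (Rook) > $5.43 (Arden) > $3.91 (Apex) > …
Slot 2 goes to the second-ranked bidder, Arden, who pays the next bid down: $3.91/click.

Arden; $3.91 per click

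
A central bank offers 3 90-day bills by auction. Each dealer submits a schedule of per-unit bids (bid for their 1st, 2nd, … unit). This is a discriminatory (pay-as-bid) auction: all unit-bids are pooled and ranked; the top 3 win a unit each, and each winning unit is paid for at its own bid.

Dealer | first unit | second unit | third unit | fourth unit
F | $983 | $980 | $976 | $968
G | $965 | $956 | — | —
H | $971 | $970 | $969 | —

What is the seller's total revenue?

Pooled unit-bids ranked (top 3): 983 (F-1), 980 (F-2), 976 (F-3)
Next rejected bid: $971 (not a price — pay-as-bid).
Each winning unit pays its own bid.
Revenue = 983 + 980 + 976 = $2,939.

Total revenue: $2,939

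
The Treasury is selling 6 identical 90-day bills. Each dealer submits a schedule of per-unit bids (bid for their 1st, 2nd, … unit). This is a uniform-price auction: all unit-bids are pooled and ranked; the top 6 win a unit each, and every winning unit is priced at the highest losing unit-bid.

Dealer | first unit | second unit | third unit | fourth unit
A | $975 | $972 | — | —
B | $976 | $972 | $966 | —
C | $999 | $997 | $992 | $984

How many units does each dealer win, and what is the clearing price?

A 1, B 1, C 4; clearing price $972

Merging the schedules and taking the best 6: 999 (C-1), 997 (C-2), 992 (C-3), 984 (C-4), 976 (B-1), 975 (A-1)
The (k+1)-th unit-bid is $972.
Allocation: A 1, B 1, C 4.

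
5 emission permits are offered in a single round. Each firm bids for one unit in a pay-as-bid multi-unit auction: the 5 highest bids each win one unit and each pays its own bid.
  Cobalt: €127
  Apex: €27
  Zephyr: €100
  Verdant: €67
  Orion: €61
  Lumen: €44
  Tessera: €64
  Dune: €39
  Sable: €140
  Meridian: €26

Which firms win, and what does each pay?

Ordering the bids: 140 (Sable), 127 (Cobalt), 100 (Zephyr), 67 (Verdant), 64 (Tessera), 61 (Orion), 44 (Lumen), …
The 5 highest are Sable, Cobalt, Zephyr, Verdant, Tessera.
Each winner pays its own bid: Sable €140, Cobalt €127, Zephyr €100, Verdant €67, Tessera €64.

Sable €140, Cobalt €127, Zephyr €100, Verdant €67, Tessera €64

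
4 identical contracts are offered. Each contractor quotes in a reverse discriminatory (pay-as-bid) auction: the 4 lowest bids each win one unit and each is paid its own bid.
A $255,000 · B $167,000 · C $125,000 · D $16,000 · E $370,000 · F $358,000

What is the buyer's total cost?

Total cost: $563,000

Sorting: 16,000 (D), 125,000 (C), 167,000 (B), 255,000 (A), 358,000 (F), 370,000 (E)
The 4 lowest are D, C, B, A.
Total cost = 16,000 + 125,000 + 167,000 + 255,000 = $563,000.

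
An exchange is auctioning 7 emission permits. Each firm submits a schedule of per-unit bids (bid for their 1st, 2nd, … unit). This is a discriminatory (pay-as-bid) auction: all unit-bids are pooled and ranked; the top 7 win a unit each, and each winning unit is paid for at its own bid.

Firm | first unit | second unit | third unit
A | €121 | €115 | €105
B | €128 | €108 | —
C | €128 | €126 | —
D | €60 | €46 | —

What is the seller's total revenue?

Merging the schedules and taking the best 7: 128 (B-1), 128 (C-1), 126 (C-2), 121 (A-1), 115 (A-2), 108 (B-2), 105 (A-3)
Next rejected bid: €60 (not a price — pay-as-bid).
Each winning unit pays its own bid.
Revenue = 128 + 128 + 126 + 121 + 115 + 108 + 105 = €831.

Total revenue: €831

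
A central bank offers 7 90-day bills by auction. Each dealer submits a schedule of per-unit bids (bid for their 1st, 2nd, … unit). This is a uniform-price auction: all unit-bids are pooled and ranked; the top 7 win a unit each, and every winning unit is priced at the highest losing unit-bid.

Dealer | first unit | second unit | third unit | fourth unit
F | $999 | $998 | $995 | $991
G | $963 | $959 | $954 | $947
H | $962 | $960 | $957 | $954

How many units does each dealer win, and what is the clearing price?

F 4, G 1, H 2; clearing price $959

Merging the schedules and taking the best 7: 999 (F-1), 998 (F-2), 995 (F-3), 991 (F-4), 963 (G-1), 962 (H-1), 960 (H-2)
Highest rejected unit-bid = $959.
Allocation: F 4, G 1, H 2.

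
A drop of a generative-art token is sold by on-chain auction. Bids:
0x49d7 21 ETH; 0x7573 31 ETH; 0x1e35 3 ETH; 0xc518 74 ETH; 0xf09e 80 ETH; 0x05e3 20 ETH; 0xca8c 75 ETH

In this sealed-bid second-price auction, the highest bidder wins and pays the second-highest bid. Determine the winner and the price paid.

0xf09e pays 75 ETH

Bids ranked: 80 (0xf09e) > 75 (0xca8c) > 74 (0xc518) > 31 (0x7573) > 21 (0x49d7) > 20 (0x05e3) > …
0xf09e is highest; pays the second-highest bid, 75 ETH.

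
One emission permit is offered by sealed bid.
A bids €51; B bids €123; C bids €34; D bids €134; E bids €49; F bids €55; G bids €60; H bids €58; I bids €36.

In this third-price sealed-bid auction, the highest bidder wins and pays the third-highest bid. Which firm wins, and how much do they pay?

D pays €60

Bids in order: 134 (D) > 123 (B) > 60 (G) > 58 (H) > 55 (F) > 51 (A) > …
D wins; payment is bid #3 in the ranking = €60.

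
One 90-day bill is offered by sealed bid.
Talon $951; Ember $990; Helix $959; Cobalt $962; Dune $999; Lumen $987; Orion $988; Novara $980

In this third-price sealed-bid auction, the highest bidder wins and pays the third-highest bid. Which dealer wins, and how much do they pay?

Rule: the highest bidder wins and pays the third-highest bid.
Bids in order: 999 (Dune) > 990 (Ember) > 988 (Orion) > 987 (Lumen) > 980 (Novara) > 962 (Cobalt) > …
Dune wins; payment is bid #3 in the ranking = $988.

Dune pays $988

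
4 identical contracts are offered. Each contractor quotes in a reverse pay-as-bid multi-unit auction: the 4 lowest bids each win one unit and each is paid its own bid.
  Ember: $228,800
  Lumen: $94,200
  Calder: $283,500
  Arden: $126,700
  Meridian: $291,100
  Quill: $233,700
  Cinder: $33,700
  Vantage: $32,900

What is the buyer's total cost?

Total cost: $287,500

Sorting: 32,900 (Vantage), 33,700 (Cinder), 94,200 (Lumen), 126,700 (Arden), 228,800 (Ember), 233,700 (Quill), …
Lowest 4: Vantage, Cinder, Lumen, Arden.
Total cost = 32,900 + 33,700 + 94,200 + 126,700 = $287,500.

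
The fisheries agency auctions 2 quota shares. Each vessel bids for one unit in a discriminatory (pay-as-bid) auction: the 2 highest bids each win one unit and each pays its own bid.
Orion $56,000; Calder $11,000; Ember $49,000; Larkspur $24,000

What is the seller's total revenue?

Total revenue: $105,000

Sorting: 56,000 (Orion), 49,000 (Ember), 24,000 (Larkspur), 11,000 (Calder)
Winners (2 units): Orion, Ember.
Total revenue = 56,000 + 49,000 = $105,000.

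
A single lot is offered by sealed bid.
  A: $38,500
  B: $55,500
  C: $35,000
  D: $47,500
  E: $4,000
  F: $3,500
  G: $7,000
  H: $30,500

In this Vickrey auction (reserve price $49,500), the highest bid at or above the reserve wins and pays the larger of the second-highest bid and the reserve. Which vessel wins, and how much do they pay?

Sorting bids: 55,500 (B) > 47,500 (D) > 38,500 (A) > 35,000 (C) > 30,500 (H) > 7,000 (G) > …
Highest eligible bid: B at $55,500.
max(second-highest $47,500, reserve $49,500) = $49,500.

B pays $49,500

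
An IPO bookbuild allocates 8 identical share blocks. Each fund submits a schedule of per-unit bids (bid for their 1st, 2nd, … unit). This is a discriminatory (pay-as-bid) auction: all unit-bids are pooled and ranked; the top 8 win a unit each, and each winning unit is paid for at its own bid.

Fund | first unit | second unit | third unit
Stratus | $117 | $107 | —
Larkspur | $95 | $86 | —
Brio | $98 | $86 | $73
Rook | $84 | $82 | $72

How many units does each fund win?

Brio 2, Larkspur 2, Rook 2, Stratus 2

Merging the schedules and taking the best 8: 117 (Stratus-1), 107 (Stratus-2), 98 (Brio-1), 95 (Larkspur-1), 86 (Larkspur-2), 86 (Brio-2), 84 (Rook-1), 82 (Rook-2)
Next rejected bid: $73 (not a price — pay-as-bid).
Allocation: Brio 2, Larkspur 2, Rook 2, Stratus 2.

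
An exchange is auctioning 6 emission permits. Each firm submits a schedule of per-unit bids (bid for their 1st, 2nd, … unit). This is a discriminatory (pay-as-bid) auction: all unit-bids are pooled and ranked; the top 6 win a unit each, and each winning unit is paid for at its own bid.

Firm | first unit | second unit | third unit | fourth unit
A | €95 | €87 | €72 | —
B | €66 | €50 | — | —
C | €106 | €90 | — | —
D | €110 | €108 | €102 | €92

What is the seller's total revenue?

Total revenue: €613

Pooled unit-bids ranked (top 6): 110 (D-1), 108 (D-2), 106 (C-1), 102 (D-3), 95 (A-1), 92 (D-4)
Next rejected bid: €90 (not a price — pay-as-bid).
Each winning unit pays its own bid.
Revenue = 110 + 108 + 106 + 102 + 95 + 92 = €613.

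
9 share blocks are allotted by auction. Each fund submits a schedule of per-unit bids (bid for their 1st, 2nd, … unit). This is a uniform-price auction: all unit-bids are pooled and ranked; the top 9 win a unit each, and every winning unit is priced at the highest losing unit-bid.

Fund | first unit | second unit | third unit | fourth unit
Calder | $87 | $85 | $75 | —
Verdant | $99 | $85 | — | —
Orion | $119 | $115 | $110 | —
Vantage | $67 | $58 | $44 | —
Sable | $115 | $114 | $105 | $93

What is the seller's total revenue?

Pooled unit-bids ranked (top 9): 119 (Orion-1), 115 (Orion-2), 115 (Sable-1), 114 (Sable-2), 110 (Orion-3), 105 (Sable-3), 99 (Verdant-1), 93 (Sable-4), 87 (Calder-1)
The (k+1)-th unit-bid is $85.
Allocation: Calder 1, Orion 3, Sable 4, Verdant 1. Every unit priced at $85.
Revenue = 9 × 85 = $765.

Total revenue: $765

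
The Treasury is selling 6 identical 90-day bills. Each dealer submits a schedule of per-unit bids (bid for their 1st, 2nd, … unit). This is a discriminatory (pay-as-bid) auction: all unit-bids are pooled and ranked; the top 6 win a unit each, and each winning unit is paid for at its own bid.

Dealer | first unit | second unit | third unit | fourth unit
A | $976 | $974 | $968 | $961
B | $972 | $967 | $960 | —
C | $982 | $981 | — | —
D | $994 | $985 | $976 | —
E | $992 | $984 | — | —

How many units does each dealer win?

C 2, D 2, E 2

Pooled unit-bids ranked (top 6): 994 (D-1), 992 (E-1), 985 (D-2), 984 (E-2), 982 (C-1), 981 (C-2)
Next rejected bid: $976 (not a price — pay-as-bid).
Allocation: C 2, D 2, E 2.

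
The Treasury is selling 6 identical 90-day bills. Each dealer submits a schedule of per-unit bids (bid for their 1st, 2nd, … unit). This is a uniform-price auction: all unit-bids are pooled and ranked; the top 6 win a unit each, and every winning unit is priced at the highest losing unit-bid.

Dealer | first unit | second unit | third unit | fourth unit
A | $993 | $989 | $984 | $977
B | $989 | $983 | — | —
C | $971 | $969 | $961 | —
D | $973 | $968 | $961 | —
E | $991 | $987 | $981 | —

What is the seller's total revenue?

All unit-bids, highest first — top 6: 993 (A-1), 991 (E-1), 989 (A-2), 989 (B-1), 987 (E-2), 984 (A-3)
The (k+1)-th unit-bid is $983.
Allocation: A 3, B 1, E 2. Every unit priced at $983.
Revenue = 6 × 983 = $5,898.

Total revenue: $5,898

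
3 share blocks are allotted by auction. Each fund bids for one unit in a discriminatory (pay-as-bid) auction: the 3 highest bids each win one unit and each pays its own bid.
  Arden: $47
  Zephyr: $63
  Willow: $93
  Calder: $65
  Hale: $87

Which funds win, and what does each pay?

Bids ranked high→low: 93 (Willow), 87 (Hale), 65 (Calder), 63 (Zephyr), 47 (Arden)
The 3 highest are Willow, Hale, Calder.
Each winner pays its own bid: Willow $93, Hale $87, Calder $65.

Willow $93, Hale $87, Calder $65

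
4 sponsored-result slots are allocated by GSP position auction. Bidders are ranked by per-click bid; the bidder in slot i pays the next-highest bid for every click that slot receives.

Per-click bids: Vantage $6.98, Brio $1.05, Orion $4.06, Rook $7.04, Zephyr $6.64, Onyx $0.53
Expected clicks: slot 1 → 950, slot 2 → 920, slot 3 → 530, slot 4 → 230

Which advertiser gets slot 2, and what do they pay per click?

Per-click bids in order: $7.04 (Rook) > $6.98 (Vantage) > $6.64 (Zephyr) > $4.06 (Orion) > $1.05 (Brio) > …
Slot 2 goes to the second-ranked bidder, Vantage, who pays the next bid down: $6.64/click.

Vantage; $6.64 per click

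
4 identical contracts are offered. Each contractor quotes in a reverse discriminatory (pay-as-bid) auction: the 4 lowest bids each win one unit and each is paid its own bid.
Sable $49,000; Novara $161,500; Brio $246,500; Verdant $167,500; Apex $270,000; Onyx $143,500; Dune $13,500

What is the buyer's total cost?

Bids ranked low→high: 13,500 (Dune), 49,000 (Sable), 143,500 (Onyx), 161,500 (Novara), 167,500 (Verdant), 246,500 (Brio), …
Winners (4 units): Dune, Sable, Onyx, Novara.
Total cost = 13,500 + 49,000 + 143,500 + 161,500 = $367,500.

Total cost: $367,500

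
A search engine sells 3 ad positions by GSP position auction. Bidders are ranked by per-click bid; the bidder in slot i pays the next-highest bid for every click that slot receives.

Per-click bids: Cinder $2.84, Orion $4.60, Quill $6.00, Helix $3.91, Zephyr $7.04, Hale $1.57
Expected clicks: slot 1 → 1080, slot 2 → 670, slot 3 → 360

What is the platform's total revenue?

Total revenue: $10969.60

Per-click bids in order: $7.04 (Zephyr) > $6.00 (Quill) > $4.60 (Orion) > $3.91 (Helix) > …
Slot 1: Zephyr pays $6.00 × 1080 = $6480.00
Slot 2: Quill pays $4.60 × 670 = $3082.00
Slot 3: Orion pays $3.91 × 360 = $1407.60
Total = $10969.60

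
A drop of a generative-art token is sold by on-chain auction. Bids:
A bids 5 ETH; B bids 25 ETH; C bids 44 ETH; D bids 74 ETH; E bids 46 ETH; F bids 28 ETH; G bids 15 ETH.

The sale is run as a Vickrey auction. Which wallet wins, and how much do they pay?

D pays 46 ETH

Bids ranked: 74 (D) > 46 (E) > 44 (C) > 28 (F) > 25 (B) > 15 (G) > …
Second-price: D pays E's bid of 46 ETH.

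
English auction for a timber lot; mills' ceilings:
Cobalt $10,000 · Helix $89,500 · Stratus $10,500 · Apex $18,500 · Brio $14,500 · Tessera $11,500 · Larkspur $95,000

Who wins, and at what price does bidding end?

Larkspur wins at $89,500

Rule: the price rises until one bidder remains; the winner pays the price at which the last rival dropped out.
Limits ranked: 95,000 (Larkspur) > 89,500 (Helix) > 18,500 (Apex) > 14,500 (Brio) > 11,500 (Tessera) > 10,500 (Stratus) > …
Helix is the last rival to drop out, at $89,500; Larkspur remains and wins at that price.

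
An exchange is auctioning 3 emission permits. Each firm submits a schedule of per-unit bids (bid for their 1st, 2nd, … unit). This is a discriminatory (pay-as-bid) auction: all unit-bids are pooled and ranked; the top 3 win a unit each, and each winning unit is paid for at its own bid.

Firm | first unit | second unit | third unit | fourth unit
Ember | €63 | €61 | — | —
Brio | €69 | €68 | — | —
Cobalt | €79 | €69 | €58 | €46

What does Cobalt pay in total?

All unit-bids, highest first — top 3: 79 (Cobalt-1), 69 (Brio-1), 69 (Cobalt-2)
Next rejected bid: €68 (not a price — pay-as-bid).
Cobalt's winning unit-bids: 79 + 69 = €148.

Cobalt pays €148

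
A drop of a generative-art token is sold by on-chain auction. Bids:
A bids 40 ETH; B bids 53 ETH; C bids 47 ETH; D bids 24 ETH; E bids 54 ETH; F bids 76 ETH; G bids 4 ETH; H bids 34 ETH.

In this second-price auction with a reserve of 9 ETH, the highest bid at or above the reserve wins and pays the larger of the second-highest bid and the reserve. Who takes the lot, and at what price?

Bids in order: 76 (F) > 54 (E) > 53 (B) > 47 (C) > 40 (A) > 34 (H) > …
Highest eligible bid: F at 76 ETH.
Second-highest bid 54 ETH exceeds the reserve 9 ETH → payment 54 ETH.

F pays 54 ETH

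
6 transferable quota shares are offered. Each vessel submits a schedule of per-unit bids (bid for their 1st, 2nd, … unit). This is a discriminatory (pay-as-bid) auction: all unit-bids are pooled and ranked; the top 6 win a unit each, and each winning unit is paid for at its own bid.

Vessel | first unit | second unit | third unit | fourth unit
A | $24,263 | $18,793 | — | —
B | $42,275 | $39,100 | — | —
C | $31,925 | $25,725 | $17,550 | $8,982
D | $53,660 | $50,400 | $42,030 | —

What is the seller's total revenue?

Total revenue: $259,390

Pooled unit-bids ranked (top 6): 53,660 (D-1), 50,400 (D-2), 42,275 (B-1), 42,030 (D-3), 39,100 (B-2), 31,925 (C-1)
Next rejected bid: $25,725 (not a price — pay-as-bid).
Each winning unit pays its own bid.
Revenue = 53,660 + 50,400 + 42,275 + 42,030 + 39,100 + 31,925 = $259,390.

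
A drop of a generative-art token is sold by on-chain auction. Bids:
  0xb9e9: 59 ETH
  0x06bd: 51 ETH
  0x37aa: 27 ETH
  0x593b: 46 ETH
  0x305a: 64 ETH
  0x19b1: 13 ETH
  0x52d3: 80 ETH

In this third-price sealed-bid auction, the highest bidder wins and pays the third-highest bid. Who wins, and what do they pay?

0x52d3 pays 59 ETH

Bids in order: 80 (0x52d3) > 64 (0x305a) > 59 (0xb9e9) > 51 (0x06bd) > 46 (0x593b) > 27 (0x37aa) > …
0x52d3 wins; payment is bid #3 in the ranking = 59 ETH.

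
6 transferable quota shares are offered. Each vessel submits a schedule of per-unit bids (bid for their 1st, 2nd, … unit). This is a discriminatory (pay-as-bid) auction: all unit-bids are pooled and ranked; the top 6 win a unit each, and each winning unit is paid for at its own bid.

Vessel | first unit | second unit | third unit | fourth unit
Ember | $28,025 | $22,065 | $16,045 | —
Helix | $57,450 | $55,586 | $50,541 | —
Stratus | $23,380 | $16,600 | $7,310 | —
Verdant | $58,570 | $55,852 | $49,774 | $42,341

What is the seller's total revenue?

All unit-bids, highest first — top 6: 58,570 (Verdant-1), 57,450 (Helix-1), 55,852 (Verdant-2), 55,586 (Helix-2), 50,541 (Helix-3), 49,774 (Verdant-3)
Next rejected bid: $42,341 (not a price — pay-as-bid).
Each winning unit pays its own bid.
Revenue = 58,570 + 57,450 + 55,852 + 55,586 + 50,541 + 49,774 = $327,773.

Total revenue: $327,773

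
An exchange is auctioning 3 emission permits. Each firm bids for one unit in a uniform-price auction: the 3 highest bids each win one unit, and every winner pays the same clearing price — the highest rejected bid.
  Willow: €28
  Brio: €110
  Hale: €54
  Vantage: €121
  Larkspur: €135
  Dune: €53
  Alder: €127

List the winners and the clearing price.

Larkspur, Alder, Vantage; each pays €110

Ordering the bids: 135 (Larkspur), 127 (Alder), 121 (Vantage), 110 (Brio), 54 (Hale), …
Winners (3 units): Larkspur, Alder, Vantage.
Highest unsuccessful bid: €110 → clearing price.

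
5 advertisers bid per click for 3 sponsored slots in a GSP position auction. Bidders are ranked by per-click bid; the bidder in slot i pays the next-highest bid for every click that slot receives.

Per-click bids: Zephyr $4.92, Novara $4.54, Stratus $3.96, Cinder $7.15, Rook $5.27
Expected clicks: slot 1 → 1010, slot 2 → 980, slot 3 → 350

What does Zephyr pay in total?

Zephyr pays $1589.00

Per-click bids in order: $7.15 (Cinder) > $5.27 (Rook) > $4.92 (Zephyr) > $4.54 (Novara) > …
Zephyr holds slot 3 → pays next bid $4.54 × 350 clicks = $1589.00.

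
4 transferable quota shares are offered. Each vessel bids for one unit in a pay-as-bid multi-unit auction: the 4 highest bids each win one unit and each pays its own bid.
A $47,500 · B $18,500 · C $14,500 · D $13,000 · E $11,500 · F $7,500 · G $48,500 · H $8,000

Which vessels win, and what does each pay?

G $48,500, A $47,500, B $18,500, C $14,500

Bids ranked high→low: 48,500 (G), 47,500 (A), 18,500 (B), 14,500 (C), 13,000 (D), 11,500 (E), …
The 4 highest are G, A, B, C.
Each winner pays its own bid: G $48,500, A $47,500, B $18,500, C $14,500.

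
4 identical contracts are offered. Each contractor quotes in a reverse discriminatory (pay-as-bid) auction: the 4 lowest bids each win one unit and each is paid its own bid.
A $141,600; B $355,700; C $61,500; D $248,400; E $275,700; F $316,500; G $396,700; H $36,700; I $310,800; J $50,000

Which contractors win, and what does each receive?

H $36,700, J $50,000, C $61,500, A $141,600

Bids ranked low→high: 36,700 (H), 50,000 (J), 61,500 (C), 141,600 (A), 248,400 (D), 275,700 (E), …
Winners (4 units): H, J, C, A.
Each winner is paid its own bid: H $36,700, J $50,000, C $61,500, A $141,600.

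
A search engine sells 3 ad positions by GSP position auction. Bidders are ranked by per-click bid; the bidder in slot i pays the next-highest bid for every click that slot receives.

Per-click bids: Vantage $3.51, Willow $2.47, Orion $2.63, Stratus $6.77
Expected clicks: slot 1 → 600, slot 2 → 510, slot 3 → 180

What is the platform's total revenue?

Total revenue: $3891.90

Ranked by bid: $6.77 (Stratus) > $3.51 (Vantage) > $2.63 (Orion) > $2.47 (Willow)
Slot 1: Stratus pays $3.51 × 600 = $2106.00
Slot 2: Vantage pays $2.63 × 510 = $1341.30
Slot 3: Orion pays $2.47 × 180 = $444.60
Total = $3891.90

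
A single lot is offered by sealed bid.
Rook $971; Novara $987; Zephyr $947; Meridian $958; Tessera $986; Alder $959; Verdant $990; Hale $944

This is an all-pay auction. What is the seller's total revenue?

Sorting bids: 990 (Verdant) > 987 (Novara) > 986 (Tessera) > 971 (Rook) > 959 (Alder) > 958 (Meridian) > …
Every bidder forfeits their bid regardless of winning.
Revenue = 971 + 987 + 947 + 958 + 986 + 959 + 990 + 944 = $7,742.

Total revenue: $7,742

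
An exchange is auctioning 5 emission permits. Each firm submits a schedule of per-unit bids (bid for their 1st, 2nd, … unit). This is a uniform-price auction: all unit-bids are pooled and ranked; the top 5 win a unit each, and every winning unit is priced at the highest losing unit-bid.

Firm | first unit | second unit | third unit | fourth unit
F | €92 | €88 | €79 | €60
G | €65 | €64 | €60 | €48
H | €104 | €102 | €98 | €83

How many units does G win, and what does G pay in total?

All unit-bids, highest first — top 5: 104 (H-1), 102 (H-2), 98 (H-3), 92 (F-1), 88 (F-2)
The (k+1)-th unit-bid is €83.
G wins 0 unit(s) at €83 each.

G: 0 units, pays €0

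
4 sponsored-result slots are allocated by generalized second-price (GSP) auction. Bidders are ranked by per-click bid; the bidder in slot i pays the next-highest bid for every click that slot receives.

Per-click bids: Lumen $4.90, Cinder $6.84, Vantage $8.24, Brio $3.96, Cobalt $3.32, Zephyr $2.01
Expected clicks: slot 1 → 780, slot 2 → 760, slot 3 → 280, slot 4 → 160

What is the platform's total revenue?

Total revenue: $10699.20

Per-click bids in order: $8.24 (Vantage) > $6.84 (Cinder) > $4.90 (Lumen) > $3.96 (Brio) > $3.32 (Cobalt) > …
Slot 1: Vantage pays $6.84 × 780 = $5335.20
Slot 2: Cinder pays $4.90 × 760 = $3724.00
Slot 3: Lumen pays $3.96 × 280 = $1108.80
Slot 4: Brio pays $3.32 × 160 = $531.20
Total = $10699.20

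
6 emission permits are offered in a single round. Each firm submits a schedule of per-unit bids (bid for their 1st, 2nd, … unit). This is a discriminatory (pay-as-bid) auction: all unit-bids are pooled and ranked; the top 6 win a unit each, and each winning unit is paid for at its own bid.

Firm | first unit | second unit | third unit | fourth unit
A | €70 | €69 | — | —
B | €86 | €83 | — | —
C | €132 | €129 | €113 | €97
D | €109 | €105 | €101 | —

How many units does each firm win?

C 3, D 3

Pooled unit-bids ranked (top 6): 132 (C-1), 129 (C-2), 113 (C-3), 109 (D-1), 105 (D-2), 101 (D-3)
Next rejected bid: €97 (not a price — pay-as-bid).
Allocation: C 3, D 3.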